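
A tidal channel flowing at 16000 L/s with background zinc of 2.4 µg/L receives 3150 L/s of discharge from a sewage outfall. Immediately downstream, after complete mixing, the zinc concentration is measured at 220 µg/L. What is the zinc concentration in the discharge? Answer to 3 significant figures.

1330 µg/L

Mass balance: 16000·2.400 + 3150·Cₑ = 19150·220.0
→ Cₑ = (19150·220.0 − 16000·2.400) / 3150 = 1325 µg/L.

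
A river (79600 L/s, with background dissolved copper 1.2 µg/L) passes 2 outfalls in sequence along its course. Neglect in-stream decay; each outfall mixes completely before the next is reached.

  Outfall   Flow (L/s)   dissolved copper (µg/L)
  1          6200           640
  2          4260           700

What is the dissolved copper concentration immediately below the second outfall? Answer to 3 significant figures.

78.2 µg/L

After outfall 1: Q = 79600 + 6200 = 85800 L/s; C = (79600·1.200 + 6200·640.0)/85800 = 47.36 µg/L.
After outfall 2: Q = 85800 + 4260 = 90060 L/s; C = (85800·47.36 + 4260·700.0)/90060 = 78.23 µg/L.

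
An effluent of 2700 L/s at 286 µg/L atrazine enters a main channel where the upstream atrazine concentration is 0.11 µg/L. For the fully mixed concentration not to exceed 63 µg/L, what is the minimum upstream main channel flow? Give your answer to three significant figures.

9570 L/s

Set C_mix = 63: (Q·0.1100 + 2700·286.0) / (Q + 2700) = 63
→ Q = 2700·(286.0 − 63)/(63 − 0.1100) = 9574 L/s.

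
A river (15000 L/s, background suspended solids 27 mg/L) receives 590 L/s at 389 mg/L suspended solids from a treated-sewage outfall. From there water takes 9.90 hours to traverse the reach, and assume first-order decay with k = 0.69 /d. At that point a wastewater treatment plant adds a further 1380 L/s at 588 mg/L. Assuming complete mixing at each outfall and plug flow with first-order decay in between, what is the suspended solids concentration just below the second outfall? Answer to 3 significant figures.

Conservation of mass: C = (15000·27.00 + 590.0·389.0) / 15590 = 634500/15590 = 40.70 mg/L; combined flow 15590 L/s.
Decay over the reach: 40.70·exp(−kt) = 40.70·0.7523 = 30.62 mg/L.
At the second outfall, C = (15590·30.62 + 1380·588.0) / (15590 + 1380) = 75.94 mg/L.

75.9 mg/L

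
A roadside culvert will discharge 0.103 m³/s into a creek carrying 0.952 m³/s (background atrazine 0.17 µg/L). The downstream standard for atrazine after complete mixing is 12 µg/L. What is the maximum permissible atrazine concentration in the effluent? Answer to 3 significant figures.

At the limit, (Qr·Cr + Qe·Cₑ)/(Qr + Qe) = 12:
Cₑ = (1.055·12 − 0.9520·0.1700) / 0.1030 = 121.3 µg/L.

121 µg/L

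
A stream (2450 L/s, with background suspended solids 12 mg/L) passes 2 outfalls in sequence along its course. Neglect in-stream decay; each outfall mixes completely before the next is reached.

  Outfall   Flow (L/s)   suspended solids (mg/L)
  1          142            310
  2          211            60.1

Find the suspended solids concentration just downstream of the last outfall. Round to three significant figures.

Outfall 1: combined Q = 2592 L/s; C = (2450·12.00 + 142.0·310.0)/2592 = 28.33 mg/L.
Outfall 2: combined Q = 2803 L/s; C = (2592·28.33 + 211.0·60.10)/2803 = 30.72 mg/L.

30.7 mg/L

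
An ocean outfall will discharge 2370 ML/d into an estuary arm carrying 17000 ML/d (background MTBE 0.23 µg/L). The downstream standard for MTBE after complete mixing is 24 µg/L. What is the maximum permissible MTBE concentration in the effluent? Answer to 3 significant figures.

At the limit, (Qr·Cr + Qe·Cₑ)/(Qr + Qe) = 24:
Cₑ = (19370·24 − 17000·0.2300) / 2370 = 194.5 µg/L.

195 µg/L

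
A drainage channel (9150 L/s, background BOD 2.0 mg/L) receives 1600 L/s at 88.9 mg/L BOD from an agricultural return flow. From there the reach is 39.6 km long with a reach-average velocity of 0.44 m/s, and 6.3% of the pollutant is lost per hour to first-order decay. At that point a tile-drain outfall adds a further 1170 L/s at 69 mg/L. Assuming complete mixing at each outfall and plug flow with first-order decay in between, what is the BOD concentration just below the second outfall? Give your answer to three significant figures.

After mixing, C = (9150·2.000 + 1600·88.90) / 10750 = 160500/10750 = 14.93 mg/L; combined flow 10750 L/s.
Travel time t = 39.6·1000 / 0.44 = 90000 s = 25.00 h.
6.3%/h lost → k = −ln(1 − 0.063) = 0.06507 h⁻¹.
After decay, C = 14.93 × e^(−kt) = 14.93 × 0.1966 = 2.935 mg/L.
Second outfall: C = (10750·2.935 + 1170·69.00)/11920 = 9.420 mg/L.

9.42 mg/L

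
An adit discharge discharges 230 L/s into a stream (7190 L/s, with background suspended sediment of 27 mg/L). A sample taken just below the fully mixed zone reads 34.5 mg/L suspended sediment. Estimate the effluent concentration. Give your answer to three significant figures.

Mass balance: 7190·27.00 + 230.0·Cₑ = 7420·34.50
→ Cₑ = (7420·34.50 − 7190·27.00) / 230.0 = 269.0 mg/L.

269 mg/L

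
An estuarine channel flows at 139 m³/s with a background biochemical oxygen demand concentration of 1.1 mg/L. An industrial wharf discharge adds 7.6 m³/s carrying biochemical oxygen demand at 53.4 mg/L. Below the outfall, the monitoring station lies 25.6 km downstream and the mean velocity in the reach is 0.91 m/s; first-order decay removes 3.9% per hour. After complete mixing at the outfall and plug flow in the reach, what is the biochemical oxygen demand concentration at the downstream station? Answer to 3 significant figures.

After mixing, C = (139.0·1.100 + 7.600·53.40) / 146.6 = 558.7/146.6 = 3.811 mg/L.
Travel time t = 25.6·1000 / 0.91 = 28130 s = 7.814 h.
3.9%/h lost → k = −ln(1 − 0.039) = 0.03978 h⁻¹.
First-order decay: C = 3.811·exp(−k·t) = 3.811·0.7328 = 2.793 mg/L.

2.79 mg/L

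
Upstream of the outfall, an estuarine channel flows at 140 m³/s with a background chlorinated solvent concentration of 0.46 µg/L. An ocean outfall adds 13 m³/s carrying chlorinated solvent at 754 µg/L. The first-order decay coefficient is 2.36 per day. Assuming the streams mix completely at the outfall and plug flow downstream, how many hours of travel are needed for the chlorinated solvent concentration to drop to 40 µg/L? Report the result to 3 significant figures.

Mass balance: C = (140.0·0.4600 + 13.00·754.0) / 153.0 = 9866/153.0 = 64.49 µg/L.
64.49·exp(−k·t) = 40 → t = ln(64.49/40)/k = 17480 s = 4.857 h.

4.86 h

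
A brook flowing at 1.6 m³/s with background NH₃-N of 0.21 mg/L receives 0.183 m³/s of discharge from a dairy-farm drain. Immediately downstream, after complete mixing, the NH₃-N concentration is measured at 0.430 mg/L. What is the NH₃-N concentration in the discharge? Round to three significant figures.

Mass balance: 1.600·0.2100 + 0.1830·Cₑ = 1.783·0.4300
→ Cₑ = (1.783·0.4300 − 1.600·0.2100) / 0.1830 = 2.353 mg/L.

2.35 mg/L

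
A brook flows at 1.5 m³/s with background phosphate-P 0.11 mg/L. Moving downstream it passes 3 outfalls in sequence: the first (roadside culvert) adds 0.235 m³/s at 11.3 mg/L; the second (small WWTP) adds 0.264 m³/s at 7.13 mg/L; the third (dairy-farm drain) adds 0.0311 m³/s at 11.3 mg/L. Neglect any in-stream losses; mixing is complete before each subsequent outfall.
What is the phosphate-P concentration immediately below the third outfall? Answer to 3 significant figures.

After outfall 1: Q = 1.500 + 0.2350 = 1.735 m³/s; C = (1.500·0.1100 + 0.2350·11.30)/1.735 = 1.626 mg/L.
After outfall 2: Q = 1.735 + 0.2640 = 1.999 m³/s; C = (1.735·1.626 + 0.2640·7.130)/1.999 = 2.353 mg/L.
After outfall 3: Q = 1.999 + 0.03110 = 2.030 m³/s; C = (1.999·2.353 + 0.03110·11.30)/2.030 = 2.490 mg/L.

2.49 mg/L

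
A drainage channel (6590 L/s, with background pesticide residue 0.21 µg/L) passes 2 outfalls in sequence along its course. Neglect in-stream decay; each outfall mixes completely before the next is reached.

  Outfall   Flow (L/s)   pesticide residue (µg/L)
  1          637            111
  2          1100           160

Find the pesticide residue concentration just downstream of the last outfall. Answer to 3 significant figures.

29.8 µg/L

After outfall 1: Q = 6590 + 637.0 = 7227 L/s; C = (6590·0.2100 + 637.0·111.0)/7227 = 9.975 µg/L.
After outfall 2: Q = 7227 + 1100 = 8327 L/s; C = (7227·9.975 + 1100·160.0)/8327 = 29.79 µg/L.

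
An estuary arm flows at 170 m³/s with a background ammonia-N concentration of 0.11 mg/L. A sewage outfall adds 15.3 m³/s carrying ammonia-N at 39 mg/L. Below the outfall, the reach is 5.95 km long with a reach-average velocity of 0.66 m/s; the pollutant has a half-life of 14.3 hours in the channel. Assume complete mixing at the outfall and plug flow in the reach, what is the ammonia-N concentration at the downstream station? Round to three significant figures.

2.94 mg/L

Mixed concentration C = ΣQC/ΣQ = (170.0·0.1100 + 15.30·39.00) / 185.3 = 615.4/185.3 = 3.321 mg/L.
Travel time t = 5.95·1000 / 0.66 = 9015 s = 2.504 h.
Half-life 14.3 h → k = ln 2 / 14.3 = 0.04847 h⁻¹ = 1.163 d⁻¹.
Decay over the reach: 3.321·exp(−kt) = 3.321·0.8857 = 2.941 mg/L.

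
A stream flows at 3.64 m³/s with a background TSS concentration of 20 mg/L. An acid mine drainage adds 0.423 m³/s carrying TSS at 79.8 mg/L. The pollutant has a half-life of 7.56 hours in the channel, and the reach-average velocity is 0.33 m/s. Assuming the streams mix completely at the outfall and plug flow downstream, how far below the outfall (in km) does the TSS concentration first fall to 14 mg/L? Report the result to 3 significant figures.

Flow-weighted average: C = (3.640·20.00 + 0.4230·79.80) / 4.063 = 106.6/4.063 = 26.23 mg/L.
Half-life 7.56 h → k = ln 2 / 7.56 = 0.09169 h⁻¹ = 2.200 d⁻¹.
Set 26.23·exp(−k·t) = 14 → t = ln(26.23/14)/k = 24650 s = 6.846 h.
Distance = v·t = 0.33·24650 = 8133 m = 8.133 km.

8.13 km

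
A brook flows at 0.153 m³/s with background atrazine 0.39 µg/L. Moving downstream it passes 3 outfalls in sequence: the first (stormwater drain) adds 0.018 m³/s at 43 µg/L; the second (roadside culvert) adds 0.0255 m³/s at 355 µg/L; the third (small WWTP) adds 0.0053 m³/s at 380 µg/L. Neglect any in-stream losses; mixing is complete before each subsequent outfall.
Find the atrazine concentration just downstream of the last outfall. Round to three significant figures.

After outfall 1: Q = 0.1530 + 0.01800 = 0.1710 m³/s; C = (0.1530·0.3900 + 0.01800·43.00)/0.1710 = 4.875 µg/L.
After outfall 2: Q = 0.1710 + 0.02550 = 0.1965 m³/s; C = (0.1710·4.875 + 0.02550·355.0)/0.1965 = 50.31 µg/L.
After outfall 3: Q = 0.1965 + 0.005300 = 0.2018 m³/s; C = (0.1965·50.31 + 0.005300·380.0)/0.2018 = 58.97 µg/L.

59.0 µg/L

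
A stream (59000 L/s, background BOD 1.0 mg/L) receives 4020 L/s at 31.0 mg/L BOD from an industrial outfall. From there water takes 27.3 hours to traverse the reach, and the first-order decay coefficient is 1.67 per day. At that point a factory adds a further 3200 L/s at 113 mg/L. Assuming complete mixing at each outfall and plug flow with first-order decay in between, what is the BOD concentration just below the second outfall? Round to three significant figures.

After mixing, C = (59000·1.000 + 4020·31.00) / 63020 = 183600/63020 = 2.914 mg/L; combined flow 63020 L/s.
After decay, C = 2.914 × e^(−kt) = 2.914 × 0.1496 = 0.4360 mg/L.
Second outfall: C = (63020·0.4360 + 3200·113.0)/66220 = 5.875 mg/L.

5.88 mg/L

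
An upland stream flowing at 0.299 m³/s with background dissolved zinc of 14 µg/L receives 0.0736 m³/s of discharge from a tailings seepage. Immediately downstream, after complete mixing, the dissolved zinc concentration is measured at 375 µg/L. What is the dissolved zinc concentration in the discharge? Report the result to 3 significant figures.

Mass balance: 0.2990·14.00 + 0.07360·Cₑ = 0.3726·375.0
→ Cₑ = (0.3726·375.0 − 0.2990·14.00) / 0.07360 = 1842 µg/L.

1840 µg/L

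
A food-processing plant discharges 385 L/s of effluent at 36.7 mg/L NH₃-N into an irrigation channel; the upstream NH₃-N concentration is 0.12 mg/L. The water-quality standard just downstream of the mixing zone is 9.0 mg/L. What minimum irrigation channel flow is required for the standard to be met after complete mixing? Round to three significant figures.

1200 L/s

Set C_mix = 9.0: (Q·0.1200 + 385.0·36.70) / (Q + 385.0) = 9.0
→ Q = 385.0·(36.70 − 9.0)/(9.0 − 0.1200) = 1201 L/s.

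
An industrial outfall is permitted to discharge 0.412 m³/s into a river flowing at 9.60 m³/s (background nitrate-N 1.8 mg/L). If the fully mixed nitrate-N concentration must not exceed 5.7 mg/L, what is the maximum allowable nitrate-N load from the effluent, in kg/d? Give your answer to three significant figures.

3440 kg/d

Mass balance at the limit: 9.600·1.800 + 0.4120·Cₑ = 10.01·5.7 → Cₑ = 96.57 mg/L.
Load = 0.4120 m³/s × 96.57 g/m³ × 86 400 s/d = 3438 kg/d.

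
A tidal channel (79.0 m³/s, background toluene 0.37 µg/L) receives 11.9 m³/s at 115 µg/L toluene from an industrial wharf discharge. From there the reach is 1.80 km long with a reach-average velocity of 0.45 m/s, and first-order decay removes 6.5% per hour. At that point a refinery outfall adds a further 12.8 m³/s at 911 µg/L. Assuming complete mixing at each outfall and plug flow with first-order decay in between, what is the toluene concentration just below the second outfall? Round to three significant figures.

125 µg/L

After mixing, C = (79.00·0.3700 + 11.90·115.0) / 90.90 = 1398/90.90 = 15.38 µg/L; combined flow 90.90 m³/s.
Travel time t = 1.80·1000 / 0.45 = 4000 s = 1.111 h.
6.5%/h lost → k = −ln(1 − 0.065) = 0.06721 h⁻¹.
First-order decay: C = 15.38·exp(−k·t) = 15.38·0.9280 = 14.27 µg/L.
Second outfall: C = (90.90·14.27 + 12.80·911.0)/103.7 = 125.0 µg/L.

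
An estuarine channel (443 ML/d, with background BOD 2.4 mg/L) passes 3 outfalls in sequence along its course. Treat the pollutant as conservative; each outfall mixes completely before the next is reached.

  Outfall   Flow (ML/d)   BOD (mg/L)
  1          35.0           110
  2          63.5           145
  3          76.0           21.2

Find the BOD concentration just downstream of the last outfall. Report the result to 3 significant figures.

After outfall 1: Q = 443.0 + 35.00 = 478.0 ML/d; C = (443.0·2.400 + 35.00·110.0)/478.0 = 10.28 mg/L.
After outfall 2: Q = 478.0 + 63.50 = 541.5 ML/d; C = (478.0·10.28 + 63.50·145.0)/541.5 = 26.08 mg/L.
After outfall 3: Q = 541.5 + 76.00 = 617.5 ML/d; C = (541.5·26.08 + 76.00·21.20)/617.5 = 25.48 mg/L.

25.5 mg/L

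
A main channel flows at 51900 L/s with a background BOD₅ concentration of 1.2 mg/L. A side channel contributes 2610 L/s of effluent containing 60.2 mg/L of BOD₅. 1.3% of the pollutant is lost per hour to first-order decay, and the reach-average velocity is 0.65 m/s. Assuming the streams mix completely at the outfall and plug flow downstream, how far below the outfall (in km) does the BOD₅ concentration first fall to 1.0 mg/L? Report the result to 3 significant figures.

249 km

Flow-weighted average: C = (51900·1.200 + 2610·60.20) / 54510 = 219400/54510 = 4.025 mg/L.
1.3%/h lost → k = −ln(1 − 0.013) = 0.01309 h⁻¹.
Set 4.025·exp(−k·t) = 1.0 → t = ln(4.025/1.0)/k = 383100 s = 106.4 h.
Distance = v·t = 0.65·383100 = 249000 m = 249.0 km.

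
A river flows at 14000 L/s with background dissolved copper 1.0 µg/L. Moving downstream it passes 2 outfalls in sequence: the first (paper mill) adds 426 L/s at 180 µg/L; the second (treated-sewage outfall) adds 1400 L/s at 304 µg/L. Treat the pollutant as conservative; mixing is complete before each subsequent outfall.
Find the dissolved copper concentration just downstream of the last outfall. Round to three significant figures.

32.6 µg/L

After outfall 1: Q = 14000 + 426.0 = 14430 L/s; C = (14000·1.000 + 426.0·180.0)/14430 = 6.286 µg/L.
After outfall 2: Q = 14430 + 1400 = 15830 L/s; C = (14430·6.286 + 1400·304.0)/15830 = 32.62 µg/L.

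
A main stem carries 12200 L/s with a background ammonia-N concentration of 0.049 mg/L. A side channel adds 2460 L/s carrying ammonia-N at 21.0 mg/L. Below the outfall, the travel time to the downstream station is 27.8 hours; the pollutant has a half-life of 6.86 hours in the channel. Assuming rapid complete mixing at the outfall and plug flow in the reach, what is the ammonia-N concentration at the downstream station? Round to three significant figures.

0.215 mg/L

Mass balance: C = (12200·0.04900 + 2460·21.00) / 14660 = 52260/14660 = 3.565 mg/L.
Half-life 6.86 h → k = ln 2 / 6.86 = 0.1010 h⁻¹ = 2.425 d⁻¹.
Decay over the reach: 3.565·exp(−kt) = 3.565·0.06027 = 0.2148 mg/L.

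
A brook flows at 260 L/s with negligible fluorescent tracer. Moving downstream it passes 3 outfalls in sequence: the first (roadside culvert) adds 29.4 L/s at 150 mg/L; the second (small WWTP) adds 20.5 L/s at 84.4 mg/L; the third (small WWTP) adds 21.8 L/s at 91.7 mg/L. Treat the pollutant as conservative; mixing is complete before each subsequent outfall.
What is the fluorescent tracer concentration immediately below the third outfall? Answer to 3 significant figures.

Below outfall 1: Q → 289.4 L/s, C = (260.0·0 + 29.40·150.0)/289.4 = 15.24 mg/L.
Below outfall 2: Q → 309.9 L/s, C = (289.4·15.24 + 20.50·84.40)/309.9 = 19.81 mg/L.
Below outfall 3: Q → 331.7 L/s, C = (309.9·19.81 + 21.80·91.70)/331.7 = 24.54 mg/L.

24.5 mg/L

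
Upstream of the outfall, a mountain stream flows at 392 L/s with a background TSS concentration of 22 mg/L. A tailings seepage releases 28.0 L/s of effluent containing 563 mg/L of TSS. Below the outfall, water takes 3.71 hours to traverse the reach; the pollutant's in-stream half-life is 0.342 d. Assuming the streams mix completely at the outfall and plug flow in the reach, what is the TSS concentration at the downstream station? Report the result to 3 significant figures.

After mixing, C = (392.0·22.00 + 28.00·563.0) / 420.0 = 24390/420.0 = 58.07 mg/L.
Half-life 0.342 d → k = ln 2 / 0.342 = 2.027 d⁻¹.
Decay over the reach: 58.07·exp(−kt) = 58.07·0.7310 = 42.45 mg/L.

42.4 mg/L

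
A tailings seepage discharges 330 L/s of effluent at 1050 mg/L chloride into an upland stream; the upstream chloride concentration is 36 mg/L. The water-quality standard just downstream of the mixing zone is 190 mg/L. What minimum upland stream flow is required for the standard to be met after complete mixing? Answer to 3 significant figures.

Set C_mix = 190: (Q·36.00 + 330.0·1050) / (Q + 330.0) = 190
→ Q = 330.0·(1050 − 190)/(190 − 36.00) = 1843 L/s.

1840 L/s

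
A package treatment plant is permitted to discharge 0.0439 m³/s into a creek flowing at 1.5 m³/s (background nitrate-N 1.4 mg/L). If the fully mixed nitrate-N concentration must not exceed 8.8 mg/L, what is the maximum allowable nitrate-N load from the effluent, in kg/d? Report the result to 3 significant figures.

992 kg/d

Mass balance at the limit: 1.500·1.400 + 0.04390·Cₑ = 1.544·8.8 → Cₑ = 261.6 mg/L.
Load = 0.04390 m³/s × 261.6 g/m³ × 86 400 s/d = 992.4 kg/d.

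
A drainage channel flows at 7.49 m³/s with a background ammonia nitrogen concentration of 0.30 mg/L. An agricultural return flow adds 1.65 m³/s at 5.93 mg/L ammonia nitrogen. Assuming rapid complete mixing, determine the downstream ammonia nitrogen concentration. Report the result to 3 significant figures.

Flow-weighted average: C = (7.490·0.3000 + 1.650·5.930) / 9.140 = 12.03/9.140 = 1.316 mg/L.

1.32 mg/L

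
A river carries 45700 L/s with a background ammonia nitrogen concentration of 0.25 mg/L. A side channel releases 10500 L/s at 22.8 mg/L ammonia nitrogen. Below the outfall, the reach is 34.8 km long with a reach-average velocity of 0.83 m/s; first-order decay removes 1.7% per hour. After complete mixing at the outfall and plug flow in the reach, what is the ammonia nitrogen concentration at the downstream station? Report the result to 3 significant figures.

3.66 mg/L

After mixing, C = (45700·0.2500 + 10500·22.80) / 56200 = 250800/56200 = 4.463 mg/L.
Travel time t = 34.8·1000 / 0.83 = 41930 s = 11.65 h.
1.7%/h lost → k = −ln(1 − 0.017) = 0.01715 h⁻¹.
First-order decay: C = 4.463·exp(−k·t) = 4.463·0.8190 = 3.655 mg/L.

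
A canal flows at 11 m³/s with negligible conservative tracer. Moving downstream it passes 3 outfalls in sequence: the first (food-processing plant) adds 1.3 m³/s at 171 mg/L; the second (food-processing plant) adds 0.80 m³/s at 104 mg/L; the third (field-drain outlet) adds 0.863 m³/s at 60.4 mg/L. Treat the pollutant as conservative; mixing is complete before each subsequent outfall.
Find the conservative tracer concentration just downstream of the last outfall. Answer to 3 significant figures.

25.6 mg/L

Below outfall 1: Q → 12.30 m³/s, C = (11.00·0 + 1.300·171.0)/12.30 = 18.07 mg/L.
Below outfall 2: Q → 13.10 m³/s, C = (12.30·18.07 + 0.8000·104.0)/13.10 = 23.32 mg/L.
Below outfall 3: Q → 13.96 m³/s, C = (13.10·23.32 + 0.8630·60.40)/13.96 = 25.61 mg/L.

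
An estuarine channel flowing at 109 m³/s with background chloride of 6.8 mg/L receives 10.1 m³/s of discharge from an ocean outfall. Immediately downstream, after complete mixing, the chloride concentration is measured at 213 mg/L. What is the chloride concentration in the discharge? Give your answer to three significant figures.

Mass balance: 109.0·6.800 + 10.10·Cₑ = 119.1·213.0
→ Cₑ = (119.1·213.0 − 109.0·6.800) / 10.10 = 2438 mg/L.

2440 mg/L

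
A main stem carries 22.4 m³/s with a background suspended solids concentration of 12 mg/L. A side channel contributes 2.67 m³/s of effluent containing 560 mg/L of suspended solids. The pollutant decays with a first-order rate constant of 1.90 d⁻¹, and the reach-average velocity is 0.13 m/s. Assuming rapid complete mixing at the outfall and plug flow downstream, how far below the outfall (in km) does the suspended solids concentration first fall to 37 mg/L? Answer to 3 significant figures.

Mass balance: C = (22.40·12.00 + 2.670·560.0) / 25.07 = 1764/25.07 = 70.36 mg/L.
Set 70.36·exp(−k·t) = 37 → t = ln(70.36/37)/k = 29230 s = 8.119 h.
Distance = v·t = 0.13·29230 = 3800 m = 3.800 km.

3.80 km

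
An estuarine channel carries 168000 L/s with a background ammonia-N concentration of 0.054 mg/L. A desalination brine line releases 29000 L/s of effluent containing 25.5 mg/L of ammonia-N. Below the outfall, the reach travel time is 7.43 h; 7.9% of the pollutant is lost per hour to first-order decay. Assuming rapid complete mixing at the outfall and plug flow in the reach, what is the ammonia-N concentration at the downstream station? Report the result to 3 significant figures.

Flow-weighted average: C = (168000·0.05400 + 29000·25.50) / 197000 = 748600/197000 = 3.800 mg/L.
7.9%/h lost → k = −ln(1 − 0.079) = 0.08230 h⁻¹.
After decay, C = 3.800 × e^(−kt) = 3.800 × 0.5426 = 2.062 mg/L.

2.06 mg/L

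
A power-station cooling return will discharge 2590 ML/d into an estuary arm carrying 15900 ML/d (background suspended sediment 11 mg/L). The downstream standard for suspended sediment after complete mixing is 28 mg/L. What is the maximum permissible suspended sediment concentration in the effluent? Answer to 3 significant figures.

132 mg/L

At the limit, (Qr·Cr + Qe·Cₑ)/(Qr + Qe) = 28:
Cₑ = (18490·28 − 15900·11.00) / 2590 = 132.4 mg/L.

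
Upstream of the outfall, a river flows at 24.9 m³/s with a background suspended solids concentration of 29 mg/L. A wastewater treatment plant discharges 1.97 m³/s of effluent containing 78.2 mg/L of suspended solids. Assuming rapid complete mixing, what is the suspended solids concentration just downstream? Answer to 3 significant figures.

32.6 mg/L

Flow-weighted average: C = (24.90·29.00 + 1.970·78.20) / 26.87 = 876.2/26.87 = 32.61 mg/L.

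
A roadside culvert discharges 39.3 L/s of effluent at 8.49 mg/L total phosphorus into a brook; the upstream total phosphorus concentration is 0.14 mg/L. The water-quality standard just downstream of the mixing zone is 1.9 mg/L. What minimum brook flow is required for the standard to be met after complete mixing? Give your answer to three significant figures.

Set C_mix = 1.9: (Q·0.1400 + 39.30·8.490) / (Q + 39.30) = 1.9
→ Q = 39.30·(8.490 − 1.9)/(1.9 − 0.1400) = 147.2 L/s.

147 L/s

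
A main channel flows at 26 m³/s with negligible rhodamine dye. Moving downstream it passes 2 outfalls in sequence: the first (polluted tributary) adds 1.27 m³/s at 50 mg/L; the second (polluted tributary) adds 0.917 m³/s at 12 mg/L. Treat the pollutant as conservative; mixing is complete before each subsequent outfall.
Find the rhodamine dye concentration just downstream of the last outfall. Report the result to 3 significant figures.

After outfall 1: Q = 26.00 + 1.270 = 27.27 m³/s; C = (26.00·0 + 1.270·50.00)/27.27 = 2.329 mg/L.
After outfall 2: Q = 27.27 + 0.9170 = 28.19 m³/s; C = (27.27·2.329 + 0.9170·12.00)/28.19 = 2.643 mg/L.

2.64 mg/L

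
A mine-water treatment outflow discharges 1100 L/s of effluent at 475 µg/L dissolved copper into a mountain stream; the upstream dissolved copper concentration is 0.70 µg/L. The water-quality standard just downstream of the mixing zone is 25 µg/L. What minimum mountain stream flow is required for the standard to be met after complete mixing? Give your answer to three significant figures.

Set C_mix = 25: (Q·0.7000 + 1100·475.0) / (Q + 1100) = 25
→ Q = 1100·(475.0 − 25)/(25 − 0.7000) = 20370 L/s.

20400 L/s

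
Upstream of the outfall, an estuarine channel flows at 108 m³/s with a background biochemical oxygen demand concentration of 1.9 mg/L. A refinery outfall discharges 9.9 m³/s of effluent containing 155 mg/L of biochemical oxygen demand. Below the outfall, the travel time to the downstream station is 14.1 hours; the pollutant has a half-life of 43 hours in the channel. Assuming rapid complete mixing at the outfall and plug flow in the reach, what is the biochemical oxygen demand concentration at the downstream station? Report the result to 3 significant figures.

Mixed concentration C = ΣQC/ΣQ = (108.0·1.900 + 9.900·155.0) / 117.9 = 1740/117.9 = 14.76 mg/L.
Half-life 43 h → k = ln 2 / 43 = 0.01612 h⁻¹ = 0.3869 d⁻¹.
After decay, C = 14.76 × e^(−kt) = 14.76 × 0.7967 = 11.76 mg/L.

11.8 mg/L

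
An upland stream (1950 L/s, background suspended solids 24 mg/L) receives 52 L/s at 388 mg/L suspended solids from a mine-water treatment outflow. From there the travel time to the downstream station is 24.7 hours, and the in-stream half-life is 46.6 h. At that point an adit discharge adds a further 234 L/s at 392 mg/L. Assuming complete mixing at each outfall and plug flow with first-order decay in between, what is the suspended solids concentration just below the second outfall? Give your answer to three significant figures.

After mixing, C = (1950·24.00 + 52.00·388.0) / 2002 = 66980/2002 = 33.45 mg/L; combined flow 2002 L/s.
Half-life 46.6 h → k = ln 2 / 46.6 = 0.01487 h⁻¹ = 0.3570 d⁻¹.
Applying C = C₀e^(−kt): 33.45 × 0.6925 = 23.17 mg/L.
At the second outfall, C = (2002·23.17 + 234.0·392.0) / (2002 + 234.0) = 61.77 mg/L.

61.8 mg/L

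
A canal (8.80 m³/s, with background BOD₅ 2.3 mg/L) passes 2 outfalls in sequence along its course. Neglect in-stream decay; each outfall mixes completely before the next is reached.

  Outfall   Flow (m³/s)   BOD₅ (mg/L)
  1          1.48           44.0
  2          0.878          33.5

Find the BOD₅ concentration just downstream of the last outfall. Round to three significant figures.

After outfall 1: Q = 8.800 + 1.480 = 10.28 m³/s; C = (8.800·2.300 + 1.480·44.00)/10.28 = 8.304 mg/L.
After outfall 2: Q = 10.28 + 0.8780 = 11.16 m³/s; C = (10.28·8.304 + 0.8780·33.50)/11.16 = 10.29 mg/L.

10.3 mg/L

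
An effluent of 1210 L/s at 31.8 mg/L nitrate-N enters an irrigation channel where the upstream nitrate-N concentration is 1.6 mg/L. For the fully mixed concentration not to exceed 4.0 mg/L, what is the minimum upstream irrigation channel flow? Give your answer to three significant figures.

Set C_mix = 4.0: (Q·1.600 + 1210·31.80) / (Q + 1210) = 4.0
→ Q = 1210·(31.80 − 4.0)/(4.0 − 1.600) = 14020 L/s.

14000 L/s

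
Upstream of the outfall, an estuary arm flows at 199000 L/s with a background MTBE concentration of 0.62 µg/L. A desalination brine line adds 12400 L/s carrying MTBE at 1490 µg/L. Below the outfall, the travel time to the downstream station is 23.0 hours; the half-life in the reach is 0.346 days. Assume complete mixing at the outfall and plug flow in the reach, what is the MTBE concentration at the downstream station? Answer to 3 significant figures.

12.9 µg/L

Flow-weighted average: C = (199000·0.6200 + 12400·1490) / 211400 = 18600000/211400 = 87.98 µg/L.
Half-life 0.346 d → k = ln 2 / 0.346 = 2.003 d⁻¹.
Decay over the reach: 87.98·exp(−kt) = 87.98·0.1466 = 12.90 µg/L.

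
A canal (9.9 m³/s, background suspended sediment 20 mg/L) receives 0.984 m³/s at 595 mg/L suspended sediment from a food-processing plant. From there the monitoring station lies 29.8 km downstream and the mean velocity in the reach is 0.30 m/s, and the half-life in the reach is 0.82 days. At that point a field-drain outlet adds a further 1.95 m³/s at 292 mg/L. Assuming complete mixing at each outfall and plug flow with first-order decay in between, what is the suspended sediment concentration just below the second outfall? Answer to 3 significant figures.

Mixed concentration C = ΣQC/ΣQ = (9.900·20.00 + 0.9840·595.0) / 10.88 = 783.5/10.88 = 71.98 mg/L; combined flow 10.88 m³/s.
Travel time t = 29.8·1000 / 0.30 = 99330 s = 27.59 h.
Half-life 0.82 d → k = ln 2 / 0.82 = 0.8453 d⁻¹.
First-order decay: C = 71.98·exp(−k·t) = 71.98·0.3784 = 27.24 mg/L.
Second outfall: C = (10.88·27.24 + 1.950·292.0)/12.83 = 67.47 mg/L.

67.5 mg/L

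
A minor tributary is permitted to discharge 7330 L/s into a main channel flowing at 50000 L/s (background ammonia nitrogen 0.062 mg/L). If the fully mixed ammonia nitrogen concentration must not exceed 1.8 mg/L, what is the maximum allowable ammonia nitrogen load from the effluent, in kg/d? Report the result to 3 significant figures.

Mass balance at the limit: 50000·0.06200 + 7330·Cₑ = 57330·1.8 → Cₑ = 13.66 mg/L.
7330 L/s = 7.330 m³/s. Load = 7.330 m³/s × 13.66 g/m³ × 86 400 s/d = 8648 kg/d.

8650 kg/d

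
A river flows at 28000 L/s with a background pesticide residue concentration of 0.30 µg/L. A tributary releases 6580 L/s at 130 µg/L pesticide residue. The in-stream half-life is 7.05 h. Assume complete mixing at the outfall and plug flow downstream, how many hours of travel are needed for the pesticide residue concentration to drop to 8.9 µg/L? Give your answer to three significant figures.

10.5 h

Mass balance: C = (28000·0.3000 + 6580·130.0) / 34580 = 863800/34580 = 24.98 µg/L.
Half-life 7.05 h → k = ln 2 / 7.05 = 0.09832 h⁻¹ = 2.360 d⁻¹.
24.98·exp(−k·t) = 8.9 → t = ln(24.98/8.9)/k = 37790 s = 10.50 h.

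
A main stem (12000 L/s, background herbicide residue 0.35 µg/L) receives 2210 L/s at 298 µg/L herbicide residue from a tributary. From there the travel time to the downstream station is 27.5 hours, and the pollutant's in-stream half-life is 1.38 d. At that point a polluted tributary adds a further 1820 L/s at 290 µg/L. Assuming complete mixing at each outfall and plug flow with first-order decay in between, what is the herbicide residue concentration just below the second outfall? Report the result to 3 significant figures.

56.2 µg/L

After mixing, C = (12000·0.3500 + 2210·298.0) / 14210 = 662800/14210 = 46.64 µg/L; combined flow 14210 L/s.
Half-life 1.38 d → k = ln 2 / 1.38 = 0.5023 d⁻¹.
Decay over the reach: 46.64·exp(−kt) = 46.64·0.5624 = 26.23 µg/L.
Second outfall: C = (14210·26.23 + 1820·290.0)/16030 = 56.18 µg/L.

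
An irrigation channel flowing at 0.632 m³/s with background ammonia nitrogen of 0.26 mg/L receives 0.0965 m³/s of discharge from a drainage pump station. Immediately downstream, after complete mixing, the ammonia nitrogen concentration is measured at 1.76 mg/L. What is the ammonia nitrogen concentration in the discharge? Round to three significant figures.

11.6 mg/L

Mass balance: 0.6320·0.2600 + 0.09650·Cₑ = 0.7285·1.760
→ Cₑ = (0.7285·1.760 − 0.6320·0.2600) / 0.09650 = 11.58 mg/L.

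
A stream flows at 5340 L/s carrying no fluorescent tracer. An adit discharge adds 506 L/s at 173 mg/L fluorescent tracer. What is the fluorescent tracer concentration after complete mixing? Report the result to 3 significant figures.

15.0 mg/L

Conservation of mass: C = (5340·0 + 506.0·173.0) / 5846 = 87540/5846 = 14.97 mg/L.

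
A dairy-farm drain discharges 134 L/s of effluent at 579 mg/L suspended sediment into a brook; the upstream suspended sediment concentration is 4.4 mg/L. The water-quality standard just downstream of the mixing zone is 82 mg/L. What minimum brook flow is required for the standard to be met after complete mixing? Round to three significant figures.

Set C_mix = 82: (Q·4.400 + 134.0·579.0) / (Q + 134.0) = 82
→ Q = 134.0·(579.0 − 82)/(82 − 4.400) = 858.2 L/s.

858 L/s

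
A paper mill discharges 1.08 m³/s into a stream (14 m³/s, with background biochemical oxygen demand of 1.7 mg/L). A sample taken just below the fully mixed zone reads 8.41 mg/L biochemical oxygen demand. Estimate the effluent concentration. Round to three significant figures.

95.4 mg/L

Mass balance: 14.00·1.700 + 1.080·Cₑ = 15.08·8.410
→ Cₑ = (15.08·8.410 − 14.00·1.700) / 1.080 = 95.39 mg/L.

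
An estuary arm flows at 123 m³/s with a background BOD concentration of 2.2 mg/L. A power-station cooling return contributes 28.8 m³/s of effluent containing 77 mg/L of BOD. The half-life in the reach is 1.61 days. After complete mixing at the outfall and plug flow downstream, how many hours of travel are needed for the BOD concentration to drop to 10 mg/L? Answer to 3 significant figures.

Flow-weighted average: C = (123.0·2.200 + 28.80·77.00) / 151.8 = 2488/151.8 = 16.39 mg/L.
Half-life 1.61 d → k = ln 2 / 1.61 = 0.4305 d⁻¹.
16.39·exp(−k·t) = 10 → t = ln(16.39/10)/k = 99170 s = 27.55 h.

27.5 h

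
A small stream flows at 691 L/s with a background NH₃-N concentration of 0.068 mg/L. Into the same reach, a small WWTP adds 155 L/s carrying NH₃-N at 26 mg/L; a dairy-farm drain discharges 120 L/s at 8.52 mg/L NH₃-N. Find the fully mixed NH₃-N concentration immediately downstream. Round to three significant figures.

Mixed concentration C = ΣQC/ΣQ = (691.0·0.06800 + 155.0·26.00 + 120.0·8.520) / 966.0 = 5099/966.0 = 5.279 mg/L.

5.28 mg/L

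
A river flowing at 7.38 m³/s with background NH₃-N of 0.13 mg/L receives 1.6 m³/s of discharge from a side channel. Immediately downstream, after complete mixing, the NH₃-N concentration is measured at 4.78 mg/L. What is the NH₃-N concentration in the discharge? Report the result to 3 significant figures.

26.2 mg/L

Mass balance: 7.380·0.1300 + 1.600·Cₑ = 8.980·4.780
→ Cₑ = (8.980·4.780 − 7.380·0.1300) / 1.600 = 26.23 mg/L.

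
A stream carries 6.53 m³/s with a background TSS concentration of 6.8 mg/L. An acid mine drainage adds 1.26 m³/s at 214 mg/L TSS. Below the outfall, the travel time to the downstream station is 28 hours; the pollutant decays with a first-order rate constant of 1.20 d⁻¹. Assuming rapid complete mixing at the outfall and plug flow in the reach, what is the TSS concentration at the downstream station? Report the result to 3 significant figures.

9.94 mg/L

After mixing, C = (6.530·6.800 + 1.260·214.0) / 7.790 = 314.0/7.790 = 40.31 mg/L.
Decay over the reach: 40.31·exp(−kt) = 40.31·0.2466 = 9.941 mg/L.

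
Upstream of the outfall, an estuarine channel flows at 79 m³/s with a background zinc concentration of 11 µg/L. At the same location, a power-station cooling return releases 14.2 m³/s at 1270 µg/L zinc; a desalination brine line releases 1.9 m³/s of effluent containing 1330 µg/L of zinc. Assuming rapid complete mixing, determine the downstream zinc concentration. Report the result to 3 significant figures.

Mass balance: C = (79.00·11.00 + 14.20·1270 + 1.900·1330) / 95.10 = 21430/95.10 = 225.3 µg/L.

225 µg/L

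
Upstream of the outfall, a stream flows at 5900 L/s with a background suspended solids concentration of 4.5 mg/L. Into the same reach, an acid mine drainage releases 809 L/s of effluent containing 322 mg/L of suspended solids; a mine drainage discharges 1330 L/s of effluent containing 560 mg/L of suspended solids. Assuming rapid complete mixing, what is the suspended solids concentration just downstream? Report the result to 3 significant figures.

Mixed concentration C = ΣQC/ΣQ = (5900·4.500 + 809.0·322.0 + 1330·560.0) / 8039 = 1032000/8039 = 128.4 mg/L.

128 mg/L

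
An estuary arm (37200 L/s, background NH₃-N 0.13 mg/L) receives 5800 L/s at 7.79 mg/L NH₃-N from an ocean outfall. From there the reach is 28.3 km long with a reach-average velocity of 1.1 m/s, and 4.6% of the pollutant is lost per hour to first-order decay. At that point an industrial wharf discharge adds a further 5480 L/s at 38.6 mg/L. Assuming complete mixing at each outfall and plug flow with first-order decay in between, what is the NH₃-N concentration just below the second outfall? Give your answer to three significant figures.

5.10 mg/L

Flow-weighted average: C = (37200·0.1300 + 5800·7.790) / 43000 = 50020/43000 = 1.163 mg/L; combined flow 43000 L/s.
Travel time t = 28.3·1000 / 1.1 = 25730 s = 7.146 h.
4.6%/h lost → k = −ln(1 − 0.046) = 0.04709 h⁻¹.
First-order decay: C = 1.163·exp(−k·t) = 1.163·0.7142 = 0.8308 mg/L.
At the second outfall, C = (43000·0.8308 + 5480·38.60) / (43000 + 5480) = 5.100 mg/L.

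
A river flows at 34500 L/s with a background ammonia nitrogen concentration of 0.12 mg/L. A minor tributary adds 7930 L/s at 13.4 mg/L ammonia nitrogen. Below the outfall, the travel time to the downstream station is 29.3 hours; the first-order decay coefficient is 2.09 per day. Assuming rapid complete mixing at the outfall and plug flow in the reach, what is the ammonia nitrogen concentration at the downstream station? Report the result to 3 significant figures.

0.203 mg/L

Conservation of mass: C = (34500·0.1200 + 7930·13.40) / 42430 = 110400/42430 = 2.602 mg/L.
After decay, C = 2.602 × e^(−kt) = 2.602 × 0.07796 = 0.2029 mg/L.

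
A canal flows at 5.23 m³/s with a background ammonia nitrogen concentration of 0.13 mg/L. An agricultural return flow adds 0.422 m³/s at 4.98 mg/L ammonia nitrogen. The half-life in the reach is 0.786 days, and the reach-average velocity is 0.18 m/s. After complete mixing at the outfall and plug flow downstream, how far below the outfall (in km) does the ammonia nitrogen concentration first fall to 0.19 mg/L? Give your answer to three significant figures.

Conservation of mass: C = (5.230·0.1300 + 0.4220·4.980) / 5.652 = 2.781/5.652 = 0.4921 mg/L.
Half-life 0.786 d → k = ln 2 / 0.786 = 0.8819 d⁻¹.
Set 0.4921·exp(−k·t) = 0.19 → t = ln(0.4921/0.19)/k = 93240 s = 25.90 h.
Distance = v·t = 0.18·93240 = 16780 m = 16.78 km.

16.8 km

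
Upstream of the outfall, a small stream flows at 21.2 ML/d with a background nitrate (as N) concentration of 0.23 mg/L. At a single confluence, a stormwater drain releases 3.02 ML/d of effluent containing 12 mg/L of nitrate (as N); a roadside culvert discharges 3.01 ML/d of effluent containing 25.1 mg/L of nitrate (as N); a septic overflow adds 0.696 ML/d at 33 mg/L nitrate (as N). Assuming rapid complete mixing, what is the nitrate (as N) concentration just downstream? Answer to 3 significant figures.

5.00 mg/L

Flow-weighted average: C = (21.20·0.2300 + 3.020·12.00 + 3.010·25.10 + 0.6960·33.00) / 27.93 = 139.6/27.93 = 5.000 mg/L.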